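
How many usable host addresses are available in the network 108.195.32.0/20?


Host bits = 32 - 20 = 12
Total addresses = 2^12 = 4096
Usable = total - 2 (network and broadcast)
Usable hosts: 4094


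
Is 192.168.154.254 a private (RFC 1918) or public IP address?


RFC 1918 private ranges:
  10.0.0.0/8 (10.0.0.0 - 10.255.255.255)
  172.16.0.0/12 (172.16.0.0 - 172.31.255.255)
  192.168.0.0/16 (192.168.0.0 - 192.168.255.255)
Private (in 192.168.0.0/16)


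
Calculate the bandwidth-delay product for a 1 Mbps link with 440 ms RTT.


BDP = bandwidth * RTT
= 1 Mbps * 440 ms
= 1 * 1e6 * 440 / 1000 bits
= 440000 bits
= 55000 bytes
= 53.7109 KB
BDP = 440000 bits (55000 bytes)


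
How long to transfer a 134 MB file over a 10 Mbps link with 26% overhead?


Effective throughput = 10 * (1 - 26/100) = 7.4 Mbps
File size in Mb = 134 * 8 = 1072 Mb
Time = 1072 / 7.4
Time = 144.8649 seconds


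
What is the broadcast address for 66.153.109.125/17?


Network: 66.153.0.0/17
Host bits = 15
Set all host bits to 1:
Broadcast: 66.153.127.255


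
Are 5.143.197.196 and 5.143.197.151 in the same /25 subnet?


Mask: 255.255.255.128
5.143.197.196 AND mask = 5.143.197.128
5.143.197.151 AND mask = 5.143.197.128
Yes, same subnet (5.143.197.128)


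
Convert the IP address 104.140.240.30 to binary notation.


104 = 01101000
140 = 10001100
240 = 11110000
30 = 00011110
Binary: 01101000.10001100.11110000.00011110


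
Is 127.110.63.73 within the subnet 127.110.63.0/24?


Subnet network: 127.110.63.0
Test IP AND mask: 127.110.63.0
Yes, 127.110.63.73 is in 127.110.63.0/24


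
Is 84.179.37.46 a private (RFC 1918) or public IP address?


RFC 1918 private ranges:
  10.0.0.0/8 (10.0.0.0 - 10.255.255.255)
  172.16.0.0/12 (172.16.0.0 - 172.31.255.255)
  192.168.0.0/16 (192.168.0.0 - 192.168.255.255)
Public (not in any RFC 1918 range)


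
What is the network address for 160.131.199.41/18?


IP:   10100000.10000011.11000111.00101001
Mask: 11111111.11111111.11000000.00000000
AND operation:
Net:  10100000.10000011.11000000.00000000
Network: 160.131.192.0/18


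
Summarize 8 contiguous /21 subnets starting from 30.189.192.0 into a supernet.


Original prefix: /21
Number of subnets: 8 = 2^3
New prefix = 21 - 3 = 18
Supernet: 30.189.192.0/18


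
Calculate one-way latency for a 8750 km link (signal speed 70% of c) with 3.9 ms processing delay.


Speed = 0.7 * 3e5 km/s = 210000 km/s
Propagation delay = 8750 / 210000 = 0.0417 s = 41.6667 ms
Processing delay = 3.9 ms
Total one-way latency = 45.5667 ms


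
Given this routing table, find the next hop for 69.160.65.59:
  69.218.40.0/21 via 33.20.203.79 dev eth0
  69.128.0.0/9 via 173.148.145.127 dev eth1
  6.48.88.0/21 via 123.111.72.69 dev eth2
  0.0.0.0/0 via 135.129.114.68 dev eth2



Longest prefix match for 69.160.65.59:
  /21 69.218.40.0: no
  /9 69.128.0.0: MATCH
  /21 6.48.88.0: no
  /0 0.0.0.0: MATCH
Selected: next-hop 173.148.145.127 via eth1 (matched /9)


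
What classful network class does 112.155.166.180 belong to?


First octet: 112
Binary: 01110000
0xxxxxxx -> Class A (1-126)
Class A, default mask 255.0.0.0 (/8)


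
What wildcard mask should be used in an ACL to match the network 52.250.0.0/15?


Subnet mask: 255.254.0.0
Wildcard = 255.255.255.255 - subnet mask
255 - 255 = 0
255 - 254 = 1
255 - 0 = 255
255 - 0 = 255
Wildcard: 0.1.255.255


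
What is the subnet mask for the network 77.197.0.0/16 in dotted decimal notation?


/16 means 16 network bits, 16 host bits
Binary: 11111111111111110000000000000000
Mask: 255.255.0.0


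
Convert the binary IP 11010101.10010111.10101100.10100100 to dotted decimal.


11010101 = 213
10010111 = 151
10101100 = 172
10100100 = 164
IP: 213.151.172.164


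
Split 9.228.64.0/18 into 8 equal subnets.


New prefix = 18 + 3 = 21
Each subnet has 2048 addresses
  9.228.64.0/21
  9.228.72.0/21
  9.228.80.0/21
  9.228.88.0/21
  9.228.96.0/21
  9.228.104.0/21
  9.228.112.0/21
  9.228.120.0/21
Subnets: 9.228.64.0/21, 9.228.72.0/21, 9.228.80.0/21, 9.228.88.0/21, 9.228.96.0/21, 9.228.104.0/21, 9.228.112.0/21, 9.228.120.0/21


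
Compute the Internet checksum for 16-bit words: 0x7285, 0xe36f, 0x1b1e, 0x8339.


Sum all words (with carry folding):
+ 0x7285 = 0x7285
+ 0xe36f = 0x55f5
+ 0x1b1e = 0x7113
+ 0x8339 = 0xf44c
One's complement: ~0xf44c
Checksum = 0x0bb3


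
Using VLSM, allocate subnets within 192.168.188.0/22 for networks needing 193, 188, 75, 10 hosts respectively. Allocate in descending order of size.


193 hosts -> /24 (254 usable): 192.168.188.0/24
188 hosts -> /24 (254 usable): 192.168.189.0/24
75 hosts -> /25 (126 usable): 192.168.190.0/25
10 hosts -> /28 (14 usable): 192.168.190.128/28
Allocation: 192.168.188.0/24 (193 hosts, 254 usable); 192.168.189.0/24 (188 hosts, 254 usable); 192.168.190.0/25 (75 hosts, 126 usable); 192.168.190.128/28 (10 hosts, 14 usable)


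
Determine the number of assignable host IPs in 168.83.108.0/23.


Host bits = 32 - 23 = 9
Total addresses = 2^9 = 512
Usable = total - 2 (network and broadcast)
Usable hosts: 510


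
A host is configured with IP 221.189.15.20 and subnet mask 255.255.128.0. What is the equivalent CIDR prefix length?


Binary: 11111111.11111111.10000000.00000000
Count leading 1s
Prefix: /17


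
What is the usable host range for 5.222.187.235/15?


Network: 5.222.0.0
Broadcast: 5.223.255.255
First usable = network + 1
Last usable = broadcast - 1
Range: 5.222.0.1 to 5.223.255.254


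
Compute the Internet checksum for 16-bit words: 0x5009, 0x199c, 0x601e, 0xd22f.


Sum all words (with carry folding):
+ 0x5009 = 0x5009
+ 0x199c = 0x69a5
+ 0x601e = 0xc9c3
+ 0xd22f = 0x9bf3
One's complement: ~0x9bf3
Checksum = 0x640c


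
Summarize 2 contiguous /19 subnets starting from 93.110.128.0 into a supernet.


Original prefix: /19
Number of subnets: 2 = 2^1
New prefix = 19 - 1 = 18
Supernet: 93.110.128.0/18


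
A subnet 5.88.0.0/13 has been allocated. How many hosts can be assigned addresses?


Host bits = 32 - 13 = 19
Total addresses = 2^19 = 524288
Usable = total - 2 (network and broadcast)
Usable hosts: 524286


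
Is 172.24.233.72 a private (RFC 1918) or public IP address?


RFC 1918 private ranges:
  10.0.0.0/8 (10.0.0.0 - 10.255.255.255)
  172.16.0.0/12 (172.16.0.0 - 172.31.255.255)
  192.168.0.0/16 (192.168.0.0 - 192.168.255.255)
Private (in 172.16.0.0/12)


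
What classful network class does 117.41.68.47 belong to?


First octet: 117
Binary: 01110101
0xxxxxxx -> Class A (1-126)
Class A, default mask 255.0.0.0 (/8)


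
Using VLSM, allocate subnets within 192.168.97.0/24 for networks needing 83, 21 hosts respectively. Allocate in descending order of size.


83 hosts -> /25 (126 usable): 192.168.97.0/25
21 hosts -> /27 (30 usable): 192.168.97.128/27
Allocation: 192.168.97.0/25 (83 hosts, 126 usable); 192.168.97.128/27 (21 hosts, 30 usable)


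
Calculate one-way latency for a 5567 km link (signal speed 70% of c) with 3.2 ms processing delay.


Speed = 0.7 * 3e5 km/s = 210000 km/s
Propagation delay = 5567 / 210000 = 0.0265 s = 26.5095 ms
Processing delay = 3.2 ms
Total one-way latency = 29.7095 ms


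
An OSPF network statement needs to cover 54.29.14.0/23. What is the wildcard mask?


Subnet mask: 255.255.254.0
Wildcard = 255.255.255.255 - subnet mask
255 - 255 = 0
255 - 255 = 0
255 - 254 = 1
255 - 0 = 255
Wildcard: 0.0.1.255


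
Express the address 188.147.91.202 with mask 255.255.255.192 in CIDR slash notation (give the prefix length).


Binary: 11111111.11111111.11111111.11000000
Count leading 1s
Prefix: /26


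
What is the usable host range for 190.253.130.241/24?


Network: 190.253.130.0
Broadcast: 190.253.130.255
First usable = network + 1
Last usable = broadcast - 1
Range: 190.253.130.1 to 190.253.130.254


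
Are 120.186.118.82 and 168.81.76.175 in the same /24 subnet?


Mask: 255.255.255.0
120.186.118.82 AND mask = 120.186.118.0
168.81.76.175 AND mask = 168.81.76.0
No, different subnets (120.186.118.0 vs 168.81.76.0)


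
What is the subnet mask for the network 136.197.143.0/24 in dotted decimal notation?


/24 means 24 network bits, 8 host bits
Binary: 11111111111111111111111100000000
Mask: 255.255.255.0


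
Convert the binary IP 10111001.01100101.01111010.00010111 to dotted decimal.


10111001 = 185
01100101 = 101
01111010 = 122
00010111 = 23
IP: 185.101.122.23


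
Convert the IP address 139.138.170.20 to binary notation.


139 = 10001011
138 = 10001010
170 = 10101010
20 = 00010100
Binary: 10001011.10001010.10101010.00010100


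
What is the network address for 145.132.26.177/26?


IP:   10010001.10000100.00011010.10110001
Mask: 11111111.11111111.11111111.11000000
AND operation:
Net:  10010001.10000100.00011010.10000000
Network: 145.132.26.128/26


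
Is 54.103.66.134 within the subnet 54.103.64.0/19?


Subnet network: 54.103.64.0
Test IP AND mask: 54.103.64.0
Yes, 54.103.66.134 is in 54.103.64.0/19


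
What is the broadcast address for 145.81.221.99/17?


Network: 145.81.128.0/17
Host bits = 15
Set all host bits to 1:
Broadcast: 145.81.255.255


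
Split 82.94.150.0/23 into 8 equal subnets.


New prefix = 23 + 3 = 26
Each subnet has 64 addresses
  82.94.150.0/26
  82.94.150.64/26
  82.94.150.128/26
  82.94.150.192/26
  82.94.151.0/26
  82.94.151.64/26
  82.94.151.128/26
  82.94.151.192/26
Subnets: 82.94.150.0/26, 82.94.150.64/26, 82.94.150.128/26, 82.94.150.192/26, 82.94.151.0/26, 82.94.151.64/26, 82.94.151.128/26, 82.94.151.192/26


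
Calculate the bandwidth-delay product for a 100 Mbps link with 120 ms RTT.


BDP = bandwidth * RTT
= 100 Mbps * 120 ms
= 100 * 1e6 * 120 / 1000 bits
= 12000000 bits
= 1500000 bytes
= 1464.8438 KB
BDP = 12000000 bits (1500000 bytes)


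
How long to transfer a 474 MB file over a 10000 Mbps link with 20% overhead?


Effective throughput = 10000 * (1 - 20/100) = 8000 Mbps
File size in Mb = 474 * 8 = 3792 Mb
Time = 3792 / 8000
Time = 0.474 seconds


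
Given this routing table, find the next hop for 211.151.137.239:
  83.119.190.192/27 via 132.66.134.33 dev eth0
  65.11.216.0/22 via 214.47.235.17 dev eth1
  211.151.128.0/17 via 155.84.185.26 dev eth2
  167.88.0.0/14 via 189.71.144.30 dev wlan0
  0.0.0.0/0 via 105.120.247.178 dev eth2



Longest prefix match for 211.151.137.239:
  /27 83.119.190.192: no
  /22 65.11.216.0: no
  /17 211.151.128.0: MATCH
  /14 167.88.0.0: no
  /0 0.0.0.0: MATCH
Selected: next-hop 155.84.185.26 via eth2 (matched /17)


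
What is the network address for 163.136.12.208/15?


IP:   10100011.10001000.00001100.11010000
Mask: 11111111.11111110.00000000.00000000
AND operation:
Net:  10100011.10001000.00000000.00000000
Network: 163.136.0.0/15


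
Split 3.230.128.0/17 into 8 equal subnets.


New prefix = 17 + 3 = 20
Each subnet has 4096 addresses
  3.230.128.0/20
  3.230.144.0/20
  3.230.160.0/20
  3.230.176.0/20
  3.230.192.0/20
  3.230.208.0/20
  3.230.224.0/20
  3.230.240.0/20
Subnets: 3.230.128.0/20, 3.230.144.0/20, 3.230.160.0/20, 3.230.176.0/20, 3.230.192.0/20, 3.230.208.0/20, 3.230.224.0/20, 3.230.240.0/20


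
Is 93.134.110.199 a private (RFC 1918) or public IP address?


RFC 1918 private ranges:
  10.0.0.0/8 (10.0.0.0 - 10.255.255.255)
  172.16.0.0/12 (172.16.0.0 - 172.31.255.255)
  192.168.0.0/16 (192.168.0.0 - 192.168.255.255)
Public (not in any RFC 1918 range)


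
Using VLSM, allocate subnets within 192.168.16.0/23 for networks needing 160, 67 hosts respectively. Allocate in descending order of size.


160 hosts -> /24 (254 usable): 192.168.16.0/24
67 hosts -> /25 (126 usable): 192.168.17.0/25
Allocation: 192.168.16.0/24 (160 hosts, 254 usable); 192.168.17.0/25 (67 hosts, 126 usable)


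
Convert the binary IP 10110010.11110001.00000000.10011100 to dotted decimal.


10110010 = 178
11110001 = 241
00000000 = 0
10011100 = 156
IP: 178.241.0.156


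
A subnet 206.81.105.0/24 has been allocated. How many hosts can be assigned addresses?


Host bits = 32 - 24 = 8
Total addresses = 2^8 = 256
Usable = total - 2 (network and broadcast)
Usable hosts: 254


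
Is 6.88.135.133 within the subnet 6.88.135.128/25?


Subnet network: 6.88.135.128
Test IP AND mask: 6.88.135.128
Yes, 6.88.135.133 is in 6.88.135.128/25


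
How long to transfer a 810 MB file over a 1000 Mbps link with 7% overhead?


Effective throughput = 1000 * (1 - 7/100) = 930.0 Mbps
File size in Mb = 810 * 8 = 6480 Mb
Time = 6480 / 930.0
Time = 6.9677 seconds


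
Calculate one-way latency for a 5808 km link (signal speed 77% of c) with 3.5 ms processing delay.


Speed = 0.77 * 3e5 km/s = 231000 km/s
Propagation delay = 5808 / 231000 = 0.0251 s = 25.1429 ms
Processing delay = 3.5 ms
Total one-way latency = 28.6429 ms


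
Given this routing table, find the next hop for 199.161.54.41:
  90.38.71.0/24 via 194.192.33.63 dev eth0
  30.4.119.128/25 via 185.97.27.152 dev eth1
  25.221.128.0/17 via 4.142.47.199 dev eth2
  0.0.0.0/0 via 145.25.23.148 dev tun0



Longest prefix match for 199.161.54.41:
  /24 90.38.71.0: no
  /25 30.4.119.128: no
  /17 25.221.128.0: no
  /0 0.0.0.0: MATCH
Selected: next-hop 145.25.23.148 via tun0 (matched /0)


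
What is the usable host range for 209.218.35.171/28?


Network: 209.218.35.160
Broadcast: 209.218.35.175
First usable = network + 1
Last usable = broadcast - 1
Range: 209.218.35.161 to 209.218.35.174


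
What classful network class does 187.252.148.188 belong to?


First octet: 187
Binary: 10111011
10xxxxxx -> Class B (128-191)
Class B, default mask 255.255.0.0 (/16)


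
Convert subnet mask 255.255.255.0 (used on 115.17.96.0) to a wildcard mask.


Subnet mask: 255.255.255.0
Wildcard = 255.255.255.255 - subnet mask
255 - 255 = 0
255 - 255 = 0
255 - 255 = 0
255 - 0 = 255
Wildcard: 0.0.0.255


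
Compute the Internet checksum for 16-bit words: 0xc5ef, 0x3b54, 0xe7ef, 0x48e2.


Sum all words (with carry folding):
+ 0xc5ef = 0xc5ef
+ 0x3b54 = 0x0144
+ 0xe7ef = 0xe933
+ 0x48e2 = 0x3216
One's complement: ~0x3216
Checksum = 0xcde9


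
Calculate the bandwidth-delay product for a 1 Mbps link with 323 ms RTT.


BDP = bandwidth * RTT
= 1 Mbps * 323 ms
= 1 * 1e6 * 323 / 1000 bits
= 323000 bits
= 40375 bytes
= 39.4287 KB
BDP = 323000 bits (40375 bytes)


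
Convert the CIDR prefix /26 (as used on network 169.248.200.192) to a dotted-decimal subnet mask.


/26 means 26 network bits, 6 host bits
Binary: 11111111111111111111111111000000
Mask: 255.255.255.192


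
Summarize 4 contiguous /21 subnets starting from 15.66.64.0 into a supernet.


Original prefix: /21
Number of subnets: 4 = 2^2
New prefix = 21 - 2 = 19
Supernet: 15.66.64.0/19


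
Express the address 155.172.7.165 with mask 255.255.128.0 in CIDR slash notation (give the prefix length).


Binary: 11111111.11111111.10000000.00000000
Count leading 1s
Prefix: /17


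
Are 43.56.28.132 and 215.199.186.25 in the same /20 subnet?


Mask: 255.255.240.0
43.56.28.132 AND mask = 43.56.16.0
215.199.186.25 AND mask = 215.199.176.0
No, different subnets (43.56.16.0 vs 215.199.176.0)


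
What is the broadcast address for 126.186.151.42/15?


Network: 126.186.0.0/15
Host bits = 17
Set all host bits to 1:
Broadcast: 126.187.255.255


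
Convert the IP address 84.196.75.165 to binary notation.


84 = 01010100
196 = 11000100
75 = 01001011
165 = 10100101
Binary: 01010100.11000100.01001011.10100101


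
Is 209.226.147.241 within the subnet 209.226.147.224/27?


Subnet network: 209.226.147.224
Test IP AND mask: 209.226.147.224
Yes, 209.226.147.241 is in 209.226.147.224/27


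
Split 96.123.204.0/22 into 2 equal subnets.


New prefix = 22 + 1 = 23
Each subnet has 512 addresses
  96.123.204.0/23
  96.123.206.0/23
Subnets: 96.123.204.0/23, 96.123.206.0/23


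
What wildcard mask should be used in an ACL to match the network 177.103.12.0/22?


Subnet mask: 255.255.252.0
Wildcard = 255.255.255.255 - subnet mask
255 - 255 = 0
255 - 255 = 0
255 - 252 = 3
255 - 0 = 255
Wildcard: 0.0.3.255


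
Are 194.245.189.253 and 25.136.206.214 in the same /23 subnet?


Mask: 255.255.254.0
194.245.189.253 AND mask = 194.245.188.0
25.136.206.214 AND mask = 25.136.206.0
No, different subnets (194.245.188.0 vs 25.136.206.0)


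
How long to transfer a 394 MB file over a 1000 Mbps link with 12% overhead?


Effective throughput = 1000 * (1 - 12/100) = 880 Mbps
File size in Mb = 394 * 8 = 3152 Mb
Time = 3152 / 880
Time = 3.5818 seconds


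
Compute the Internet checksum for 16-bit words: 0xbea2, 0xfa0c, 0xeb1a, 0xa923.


Sum all words (with carry folding):
+ 0xbea2 = 0xbea2
+ 0xfa0c = 0xb8af
+ 0xeb1a = 0xa3ca
+ 0xa923 = 0x4cee
One's complement: ~0x4cee
Checksum = 0xb311


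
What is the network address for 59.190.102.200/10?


IP:   00111011.10111110.01100110.11001000
Mask: 11111111.11000000.00000000.00000000
AND operation:
Net:  00111011.10000000.00000000.00000000
Network: 59.128.0.0/10


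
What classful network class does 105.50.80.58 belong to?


First octet: 105
Binary: 01101001
0xxxxxxx -> Class A (1-126)
Class A, default mask 255.0.0.0 (/8)


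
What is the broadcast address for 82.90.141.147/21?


Network: 82.90.136.0/21
Host bits = 11
Set all host bits to 1:
Broadcast: 82.90.143.255


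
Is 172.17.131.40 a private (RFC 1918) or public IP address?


RFC 1918 private ranges:
  10.0.0.0/8 (10.0.0.0 - 10.255.255.255)
  172.16.0.0/12 (172.16.0.0 - 172.31.255.255)
  192.168.0.0/16 (192.168.0.0 - 192.168.255.255)
Private (in 172.16.0.0/12)


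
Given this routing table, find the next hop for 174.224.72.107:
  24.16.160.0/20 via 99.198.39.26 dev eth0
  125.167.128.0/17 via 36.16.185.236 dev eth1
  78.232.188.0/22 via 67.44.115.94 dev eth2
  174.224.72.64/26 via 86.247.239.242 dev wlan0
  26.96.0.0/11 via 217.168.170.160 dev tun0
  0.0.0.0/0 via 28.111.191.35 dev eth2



Longest prefix match for 174.224.72.107:
  /20 24.16.160.0: no
  /17 125.167.128.0: no
  /22 78.232.188.0: no
  /26 174.224.72.64: MATCH
  /11 26.96.0.0: no
  /0 0.0.0.0: MATCH
Selected: next-hop 86.247.239.242 via wlan0 (matched /26)


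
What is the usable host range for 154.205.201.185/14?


Network: 154.204.0.0
Broadcast: 154.207.255.255
First usable = network + 1
Last usable = broadcast - 1
Range: 154.204.0.1 to 154.207.255.254


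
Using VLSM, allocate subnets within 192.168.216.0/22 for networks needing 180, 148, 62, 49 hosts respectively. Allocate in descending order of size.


180 hosts -> /24 (254 usable): 192.168.216.0/24
148 hosts -> /24 (254 usable): 192.168.217.0/24
62 hosts -> /26 (62 usable): 192.168.218.0/26
49 hosts -> /26 (62 usable): 192.168.218.64/26
Allocation: 192.168.216.0/24 (180 hosts, 254 usable); 192.168.217.0/24 (148 hosts, 254 usable); 192.168.218.0/26 (62 hosts, 62 usable); 192.168.218.64/26 (49 hosts, 62 usable)


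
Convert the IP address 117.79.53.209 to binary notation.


117 = 01110101
79 = 01001111
53 = 00110101
209 = 11010001
Binary: 01110101.01001111.00110101.11010001


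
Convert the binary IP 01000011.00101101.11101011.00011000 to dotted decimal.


01000011 = 67
00101101 = 45
11101011 = 235
00011000 = 24
IP: 67.45.235.24


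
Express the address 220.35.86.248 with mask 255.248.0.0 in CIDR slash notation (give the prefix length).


Binary: 11111111.11111000.00000000.00000000
Count leading 1s
Prefix: /13


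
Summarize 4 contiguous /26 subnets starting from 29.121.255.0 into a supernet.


Original prefix: /26
Number of subnets: 4 = 2^2
New prefix = 26 - 2 = 24
Supernet: 29.121.255.0/24


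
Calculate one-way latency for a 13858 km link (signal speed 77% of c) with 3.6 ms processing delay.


Speed = 0.77 * 3e5 km/s = 231000 km/s
Propagation delay = 13858 / 231000 = 0.06 s = 59.9913 ms
Processing delay = 3.6 ms
Total one-way latency = 63.5913 ms


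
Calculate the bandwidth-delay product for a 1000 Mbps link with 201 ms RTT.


BDP = bandwidth * RTT
= 1000 Mbps * 201 ms
= 1000 * 1e6 * 201 / 1000 bits
= 201000000 bits
= 25125000 bytes
= 24536.1328 KB
BDP = 201000000 bits (25125000 bytes)


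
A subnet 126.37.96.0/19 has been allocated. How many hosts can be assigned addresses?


Host bits = 32 - 19 = 13
Total addresses = 2^13 = 8192
Usable = total - 2 (network and broadcast)
Usable hosts: 8190


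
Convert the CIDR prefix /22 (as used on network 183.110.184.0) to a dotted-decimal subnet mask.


/22 means 22 network bits, 10 host bits
Binary: 11111111111111111111110000000000
Mask: 255.255.252.0


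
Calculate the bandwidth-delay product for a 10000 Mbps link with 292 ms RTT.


BDP = bandwidth * RTT
= 10000 Mbps * 292 ms
= 10000 * 1e6 * 292 / 1000 bits
= 2920000000 bits
= 365000000 bytes
= 356445.3125 KB
BDP = 2920000000 bits (365000000 bytes)


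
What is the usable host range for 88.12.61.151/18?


Network: 88.12.0.0
Broadcast: 88.12.63.255
First usable = network + 1
Last usable = broadcast - 1
Range: 88.12.0.1 to 88.12.63.254


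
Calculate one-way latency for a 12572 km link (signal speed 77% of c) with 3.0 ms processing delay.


Speed = 0.77 * 3e5 km/s = 231000 km/s
Propagation delay = 12572 / 231000 = 0.0544 s = 54.4242 ms
Processing delay = 3.0 ms
Total one-way latency = 57.4242 ms


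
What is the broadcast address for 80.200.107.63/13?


Network: 80.200.0.0/13
Host bits = 19
Set all host bits to 1:
Broadcast: 80.207.255.255


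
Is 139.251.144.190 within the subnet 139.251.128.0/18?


Subnet network: 139.251.128.0
Test IP AND mask: 139.251.128.0
Yes, 139.251.144.190 is in 139.251.128.0/18


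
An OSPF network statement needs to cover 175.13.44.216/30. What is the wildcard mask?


Subnet mask: 255.255.255.252
Wildcard = 255.255.255.255 - subnet mask
255 - 255 = 0
255 - 255 = 0
255 - 255 = 0
255 - 252 = 3
Wildcard: 0.0.0.3


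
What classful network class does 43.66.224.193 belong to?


First octet: 43
Binary: 00101011
0xxxxxxx -> Class A (1-126)
Class A, default mask 255.0.0.0 (/8)


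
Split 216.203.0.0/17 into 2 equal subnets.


New prefix = 17 + 1 = 18
Each subnet has 16384 addresses
  216.203.0.0/18
  216.203.64.0/18
Subnets: 216.203.0.0/18, 216.203.64.0/18


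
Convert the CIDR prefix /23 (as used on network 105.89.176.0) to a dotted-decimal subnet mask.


/23 means 23 network bits, 9 host bits
Binary: 11111111111111111111111000000000
Mask: 255.255.254.0


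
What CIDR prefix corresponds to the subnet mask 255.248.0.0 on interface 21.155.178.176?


Binary: 11111111.11111000.00000000.00000000
Count leading 1s
Prefix: /13


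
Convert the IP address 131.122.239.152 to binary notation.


131 = 10000011
122 = 01111010
239 = 11101111
152 = 10011000
Binary: 10000011.01111010.11101111.10011000


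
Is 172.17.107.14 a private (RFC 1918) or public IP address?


RFC 1918 private ranges:
  10.0.0.0/8 (10.0.0.0 - 10.255.255.255)
  172.16.0.0/12 (172.16.0.0 - 172.31.255.255)
  192.168.0.0/16 (192.168.0.0 - 192.168.255.255)
Private (in 172.16.0.0/12)


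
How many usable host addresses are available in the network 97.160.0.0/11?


Host bits = 32 - 11 = 21
Total addresses = 2^21 = 2097152
Usable = total - 2 (network and broadcast)
Usable hosts: 2097150


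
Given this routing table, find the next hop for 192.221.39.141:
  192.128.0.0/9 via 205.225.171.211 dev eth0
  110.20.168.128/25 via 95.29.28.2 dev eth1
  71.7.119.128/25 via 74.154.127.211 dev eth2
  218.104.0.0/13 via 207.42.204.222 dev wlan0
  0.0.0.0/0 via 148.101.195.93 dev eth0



Longest prefix match for 192.221.39.141:
  /9 192.128.0.0: MATCH
  /25 110.20.168.128: no
  /25 71.7.119.128: no
  /13 218.104.0.0: no
  /0 0.0.0.0: MATCH
Selected: next-hop 205.225.171.211 via eth0 (matched /9)


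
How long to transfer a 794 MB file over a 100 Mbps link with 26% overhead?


Effective throughput = 100 * (1 - 26/100) = 74 Mbps
File size in Mb = 794 * 8 = 6352 Mb
Time = 6352 / 74
Time = 85.8378 seconds


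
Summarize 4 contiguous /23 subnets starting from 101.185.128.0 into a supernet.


Original prefix: /23
Number of subnets: 4 = 2^2
New prefix = 23 - 2 = 21
Supernet: 101.185.128.0/21


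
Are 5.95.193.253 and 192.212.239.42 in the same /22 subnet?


Mask: 255.255.252.0
5.95.193.253 AND mask = 5.95.192.0
192.212.239.42 AND mask = 192.212.236.0
No, different subnets (5.95.192.0 vs 192.212.236.0)


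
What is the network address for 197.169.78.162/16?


IP:   11000101.10101001.01001110.10100010
Mask: 11111111.11111111.00000000.00000000
AND operation:
Net:  11000101.10101001.00000000.00000000
Network: 197.169.0.0/16


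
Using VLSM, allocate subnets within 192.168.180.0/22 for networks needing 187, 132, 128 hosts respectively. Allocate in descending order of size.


187 hosts -> /24 (254 usable): 192.168.180.0/24
132 hosts -> /24 (254 usable): 192.168.181.0/24
128 hosts -> /24 (254 usable): 192.168.182.0/24
Allocation: 192.168.180.0/24 (187 hosts, 254 usable); 192.168.181.0/24 (132 hosts, 254 usable); 192.168.182.0/24 (128 hosts, 254 usable)


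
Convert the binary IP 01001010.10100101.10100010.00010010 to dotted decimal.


01001010 = 74
10100101 = 165
10100010 = 162
00010010 = 18
IP: 74.165.162.18


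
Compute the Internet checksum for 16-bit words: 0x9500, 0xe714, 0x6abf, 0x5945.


Sum all words (with carry folding):
+ 0x9500 = 0x9500
+ 0xe714 = 0x7c15
+ 0x6abf = 0xe6d4
+ 0x5945 = 0x401a
One's complement: ~0x401a
Checksum = 0xbfe5


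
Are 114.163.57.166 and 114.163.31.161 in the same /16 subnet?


Mask: 255.255.0.0
114.163.57.166 AND mask = 114.163.0.0
114.163.31.161 AND mask = 114.163.0.0
Yes, same subnet (114.163.0.0)


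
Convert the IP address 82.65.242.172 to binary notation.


82 = 01010010
65 = 01000001
242 = 11110010
172 = 10101100
Binary: 01010010.01000001.11110010.10101100


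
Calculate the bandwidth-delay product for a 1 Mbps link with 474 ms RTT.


BDP = bandwidth * RTT
= 1 Mbps * 474 ms
= 1 * 1e6 * 474 / 1000 bits
= 474000 bits
= 59250 bytes
= 57.8613 KB
BDP = 474000 bits (59250 bytes)


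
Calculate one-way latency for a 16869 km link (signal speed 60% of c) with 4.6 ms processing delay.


Speed = 0.6 * 3e5 km/s = 180000 km/s
Propagation delay = 16869 / 180000 = 0.0937 s = 93.7167 ms
Processing delay = 4.6 ms
Total one-way latency = 98.3167 ms


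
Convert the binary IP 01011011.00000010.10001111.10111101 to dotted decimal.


01011011 = 91
00000010 = 2
10001111 = 143
10111101 = 189
IP: 91.2.143.189


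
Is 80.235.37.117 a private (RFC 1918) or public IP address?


RFC 1918 private ranges:
  10.0.0.0/8 (10.0.0.0 - 10.255.255.255)
  172.16.0.0/12 (172.16.0.0 - 172.31.255.255)
  192.168.0.0/16 (192.168.0.0 - 192.168.255.255)
Public (not in any RFC 1918 range)


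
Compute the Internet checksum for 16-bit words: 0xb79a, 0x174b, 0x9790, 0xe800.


Sum all words (with carry folding):
+ 0xb79a = 0xb79a
+ 0x174b = 0xcee5
+ 0x9790 = 0x6676
+ 0xe800 = 0x4e77
One's complement: ~0x4e77
Checksum = 0xb188


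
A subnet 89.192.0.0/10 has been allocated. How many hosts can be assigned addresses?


Host bits = 32 - 10 = 22
Total addresses = 2^22 = 4194304
Usable = total - 2 (network and broadcast)
Usable hosts: 4194302


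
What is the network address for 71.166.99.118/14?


IP:   01000111.10100110.01100011.01110110
Mask: 11111111.11111100.00000000.00000000
AND operation:
Net:  01000111.10100100.00000000.00000000
Network: 71.164.0.0/14


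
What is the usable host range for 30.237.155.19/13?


Network: 30.232.0.0
Broadcast: 30.239.255.255
First usable = network + 1
Last usable = broadcast - 1
Range: 30.232.0.1 to 30.239.255.254


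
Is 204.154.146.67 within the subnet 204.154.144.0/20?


Subnet network: 204.154.144.0
Test IP AND mask: 204.154.144.0
Yes, 204.154.146.67 is in 204.154.144.0/20


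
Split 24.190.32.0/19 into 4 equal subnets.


New prefix = 19 + 2 = 21
Each subnet has 2048 addresses
  24.190.32.0/21
  24.190.40.0/21
  24.190.48.0/21
  24.190.56.0/21
Subnets: 24.190.32.0/21, 24.190.40.0/21, 24.190.48.0/21, 24.190.56.0/21


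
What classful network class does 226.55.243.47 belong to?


First octet: 226
Binary: 11100010
1110xxxx -> Class D (224-239)
Class D (multicast), default mask N/A


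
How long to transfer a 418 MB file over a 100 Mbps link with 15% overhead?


Effective throughput = 100 * (1 - 15/100) = 85 Mbps
File size in Mb = 418 * 8 = 3344 Mb
Time = 3344 / 85
Time = 39.3412 seconds


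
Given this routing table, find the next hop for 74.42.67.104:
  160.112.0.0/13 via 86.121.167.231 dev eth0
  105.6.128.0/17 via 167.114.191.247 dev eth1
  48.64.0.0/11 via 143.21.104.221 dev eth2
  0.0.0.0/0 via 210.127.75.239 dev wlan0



Longest prefix match for 74.42.67.104:
  /13 160.112.0.0: no
  /17 105.6.128.0: no
  /11 48.64.0.0: no
  /0 0.0.0.0: MATCH
Selected: next-hop 210.127.75.239 via wlan0 (matched /0)


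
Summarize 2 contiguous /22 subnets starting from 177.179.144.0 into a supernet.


Original prefix: /22
Number of subnets: 2 = 2^1
New prefix = 22 - 1 = 21
Supernet: 177.179.144.0/21


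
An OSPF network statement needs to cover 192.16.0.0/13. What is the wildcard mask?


Subnet mask: 255.248.0.0
Wildcard = 255.255.255.255 - subnet mask
255 - 255 = 0
255 - 248 = 7
255 - 0 = 255
255 - 0 = 255
Wildcard: 0.7.255.255


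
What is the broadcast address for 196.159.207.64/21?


Network: 196.159.200.0/21
Host bits = 11
Set all host bits to 1:
Broadcast: 196.159.207.255


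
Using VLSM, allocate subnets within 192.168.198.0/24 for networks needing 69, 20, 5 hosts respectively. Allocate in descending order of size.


69 hosts -> /25 (126 usable): 192.168.198.0/25
20 hosts -> /27 (30 usable): 192.168.198.128/27
5 hosts -> /29 (6 usable): 192.168.198.160/29
Allocation: 192.168.198.0/25 (69 hosts, 126 usable); 192.168.198.128/27 (20 hosts, 30 usable); 192.168.198.160/29 (5 hosts, 6 usable)


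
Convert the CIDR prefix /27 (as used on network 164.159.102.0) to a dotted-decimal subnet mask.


/27 means 27 network bits, 5 host bits
Binary: 11111111111111111111111111100000
Mask: 255.255.255.224


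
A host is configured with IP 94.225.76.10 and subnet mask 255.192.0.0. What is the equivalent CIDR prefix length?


Binary: 11111111.11000000.00000000.00000000
Count leading 1s
Prefix: /10


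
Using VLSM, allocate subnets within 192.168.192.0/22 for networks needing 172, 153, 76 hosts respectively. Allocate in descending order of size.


172 hosts -> /24 (254 usable): 192.168.192.0/24
153 hosts -> /24 (254 usable): 192.168.193.0/24
76 hosts -> /25 (126 usable): 192.168.194.0/25
Allocation: 192.168.192.0/24 (172 hosts, 254 usable); 192.168.193.0/24 (153 hosts, 254 usable); 192.168.194.0/25 (76 hosts, 126 usable)


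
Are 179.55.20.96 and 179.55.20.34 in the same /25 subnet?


Mask: 255.255.255.128
179.55.20.96 AND mask = 179.55.20.0
179.55.20.34 AND mask = 179.55.20.0
Yes, same subnet (179.55.20.0)


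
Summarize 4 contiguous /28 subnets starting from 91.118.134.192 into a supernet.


Original prefix: /28
Number of subnets: 4 = 2^2
New prefix = 28 - 2 = 26
Supernet: 91.118.134.192/26


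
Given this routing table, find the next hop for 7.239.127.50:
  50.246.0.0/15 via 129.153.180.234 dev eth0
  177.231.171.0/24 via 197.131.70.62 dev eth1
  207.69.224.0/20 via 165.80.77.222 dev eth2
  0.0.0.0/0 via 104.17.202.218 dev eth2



Longest prefix match for 7.239.127.50:
  /15 50.246.0.0: no
  /24 177.231.171.0: no
  /20 207.69.224.0: no
  /0 0.0.0.0: MATCH
Selected: next-hop 104.17.202.218 via eth2 (matched /0)


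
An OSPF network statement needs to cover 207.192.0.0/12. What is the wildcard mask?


Subnet mask: 255.240.0.0
Wildcard = 255.255.255.255 - subnet mask
255 - 255 = 0
255 - 240 = 15
255 - 0 = 255
255 - 0 = 255
Wildcard: 0.15.255.255


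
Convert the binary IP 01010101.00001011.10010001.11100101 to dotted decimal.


01010101 = 85
00001011 = 11
10010001 = 145
11100101 = 229
IP: 85.11.145.229


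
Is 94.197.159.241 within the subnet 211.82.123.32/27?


Subnet network: 211.82.123.32
Test IP AND mask: 94.197.159.224
No, 94.197.159.241 is not in 211.82.123.32/27


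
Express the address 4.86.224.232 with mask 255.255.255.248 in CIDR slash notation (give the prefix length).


Binary: 11111111.11111111.11111111.11111000
Count leading 1s
Prefix: /29


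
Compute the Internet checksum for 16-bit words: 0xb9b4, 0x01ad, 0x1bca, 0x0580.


Sum all words (with carry folding):
+ 0xb9b4 = 0xb9b4
+ 0x01ad = 0xbb61
+ 0x1bca = 0xd72b
+ 0x0580 = 0xdcab
One's complement: ~0xdcab
Checksum = 0x2354


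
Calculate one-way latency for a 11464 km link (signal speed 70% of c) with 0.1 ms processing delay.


Speed = 0.7 * 3e5 km/s = 210000 km/s
Propagation delay = 11464 / 210000 = 0.0546 s = 54.5905 ms
Processing delay = 0.1 ms
Total one-way latency = 54.6905 ms


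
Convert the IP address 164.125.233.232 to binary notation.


164 = 10100100
125 = 01111101
233 = 11101001
232 = 11101000
Binary: 10100100.01111101.11101001.11101000


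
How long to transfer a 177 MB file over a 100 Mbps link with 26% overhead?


Effective throughput = 100 * (1 - 26/100) = 74 Mbps
File size in Mb = 177 * 8 = 1416 Mb
Time = 1416 / 74
Time = 19.1351 seconds


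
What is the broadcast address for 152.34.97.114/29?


Network: 152.34.97.112/29
Host bits = 3
Set all host bits to 1:
Broadcast: 152.34.97.119


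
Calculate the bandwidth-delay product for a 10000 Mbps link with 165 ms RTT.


BDP = bandwidth * RTT
= 10000 Mbps * 165 ms
= 10000 * 1e6 * 165 / 1000 bits
= 1650000000 bits
= 206250000 bytes
= 201416.0156 KB
BDP = 1650000000 bits (206250000 bytes)


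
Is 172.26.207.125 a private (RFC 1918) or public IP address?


RFC 1918 private ranges:
  10.0.0.0/8 (10.0.0.0 - 10.255.255.255)
  172.16.0.0/12 (172.16.0.0 - 172.31.255.255)
  192.168.0.0/16 (192.168.0.0 - 192.168.255.255)
Private (in 172.16.0.0/12)


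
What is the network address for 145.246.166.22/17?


IP:   10010001.11110110.10100110.00010110
Mask: 11111111.11111111.10000000.00000000
AND operation:
Net:  10010001.11110110.10000000.00000000
Network: 145.246.128.0/17


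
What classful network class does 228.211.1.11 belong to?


First octet: 228
Binary: 11100100
1110xxxx -> Class D (224-239)
Class D (multicast), default mask N/A


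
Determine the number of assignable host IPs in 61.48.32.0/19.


Host bits = 32 - 19 = 13
Total addresses = 2^13 = 8192
Usable = total - 2 (network and broadcast)
Usable hosts: 8190


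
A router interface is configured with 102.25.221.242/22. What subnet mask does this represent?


/22 means 22 network bits, 10 host bits
Binary: 11111111111111111111110000000000
Mask: 255.255.252.0


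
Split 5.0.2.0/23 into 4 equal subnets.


New prefix = 23 + 2 = 25
Each subnet has 128 addresses
  5.0.2.0/25
  5.0.2.128/25
  5.0.3.0/25
  5.0.3.128/25
Subnets: 5.0.2.0/25, 5.0.2.128/25, 5.0.3.0/25, 5.0.3.128/25


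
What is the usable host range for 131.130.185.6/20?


Network: 131.130.176.0
Broadcast: 131.130.191.255
First usable = network + 1
Last usable = broadcast - 1
Range: 131.130.176.1 to 131.130.191.254


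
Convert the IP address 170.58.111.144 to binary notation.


170 = 10101010
58 = 00111010
111 = 01101111
144 = 10010000
Binary: 10101010.00111010.01101111.10010000


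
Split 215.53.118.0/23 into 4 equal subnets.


New prefix = 23 + 2 = 25
Each subnet has 128 addresses
  215.53.118.0/25
  215.53.118.128/25
  215.53.119.0/25
  215.53.119.128/25
Subnets: 215.53.118.0/25, 215.53.118.128/25, 215.53.119.0/25, 215.53.119.128/25


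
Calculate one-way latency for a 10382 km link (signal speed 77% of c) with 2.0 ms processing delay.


Speed = 0.77 * 3e5 km/s = 231000 km/s
Propagation delay = 10382 / 231000 = 0.0449 s = 44.9437 ms
Processing delay = 2.0 ms
Total one-way latency = 46.9437 ms


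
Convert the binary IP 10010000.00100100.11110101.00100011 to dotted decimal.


10010000 = 144
00100100 = 36
11110101 = 245
00100011 = 35
IP: 144.36.245.35


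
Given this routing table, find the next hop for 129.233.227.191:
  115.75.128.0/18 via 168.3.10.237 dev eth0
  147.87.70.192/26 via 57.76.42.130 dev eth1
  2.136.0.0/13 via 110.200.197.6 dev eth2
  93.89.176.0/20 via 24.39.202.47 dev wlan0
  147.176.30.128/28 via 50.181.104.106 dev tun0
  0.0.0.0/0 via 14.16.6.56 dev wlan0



Longest prefix match for 129.233.227.191:
  /18 115.75.128.0: no
  /26 147.87.70.192: no
  /13 2.136.0.0: no
  /20 93.89.176.0: no
  /28 147.176.30.128: no
  /0 0.0.0.0: MATCH
Selected: next-hop 14.16.6.56 via wlan0 (matched /0)


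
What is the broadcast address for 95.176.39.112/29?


Network: 95.176.39.112/29
Host bits = 3
Set all host bits to 1:
Broadcast: 95.176.39.119


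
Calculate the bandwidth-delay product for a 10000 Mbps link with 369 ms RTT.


BDP = bandwidth * RTT
= 10000 Mbps * 369 ms
= 10000 * 1e6 * 369 / 1000 bits
= 3690000000 bits
= 461250000 bytes
= 450439.4531 KB
BDP = 3690000000 bits (461250000 bytes)


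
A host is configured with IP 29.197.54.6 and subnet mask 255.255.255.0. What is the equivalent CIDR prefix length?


Binary: 11111111.11111111.11111111.00000000
Count leading 1s
Prefix: /24


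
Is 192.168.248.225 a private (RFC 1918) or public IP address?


RFC 1918 private ranges:
  10.0.0.0/8 (10.0.0.0 - 10.255.255.255)
  172.16.0.0/12 (172.16.0.0 - 172.31.255.255)
  192.168.0.0/16 (192.168.0.0 - 192.168.255.255)
Private (in 192.168.0.0/16)


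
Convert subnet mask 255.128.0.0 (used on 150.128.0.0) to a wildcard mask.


Subnet mask: 255.128.0.0
Wildcard = 255.255.255.255 - subnet mask
255 - 255 = 0
255 - 128 = 127
255 - 0 = 255
255 - 0 = 255
Wildcard: 0.127.255.255


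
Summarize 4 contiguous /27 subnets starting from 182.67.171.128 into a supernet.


Original prefix: /27
Number of subnets: 4 = 2^2
New prefix = 27 - 2 = 25
Supernet: 182.67.171.128/25


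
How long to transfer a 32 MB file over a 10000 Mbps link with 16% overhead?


Effective throughput = 10000 * (1 - 16/100) = 8400 Mbps
File size in Mb = 32 * 8 = 256 Mb
Time = 256 / 8400
Time = 0.0305 seconds


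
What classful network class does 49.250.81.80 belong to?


First octet: 49
Binary: 00110001
0xxxxxxx -> Class A (1-126)
Class A, default mask 255.0.0.0 (/8)


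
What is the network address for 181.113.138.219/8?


IP:   10110101.01110001.10001010.11011011
Mask: 11111111.00000000.00000000.00000000
AND operation:
Net:  10110101.00000000.00000000.00000000
Network: 181.0.0.0/8


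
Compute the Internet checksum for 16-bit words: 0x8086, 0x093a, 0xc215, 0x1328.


Sum all words (with carry folding):
+ 0x8086 = 0x8086
+ 0x093a = 0x89c0
+ 0xc215 = 0x4bd6
+ 0x1328 = 0x5efe
One's complement: ~0x5efe
Checksum = 0xa101


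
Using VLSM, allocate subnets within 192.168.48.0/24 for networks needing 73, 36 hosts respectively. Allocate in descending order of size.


73 hosts -> /25 (126 usable): 192.168.48.0/25
36 hosts -> /26 (62 usable): 192.168.48.128/26
Allocation: 192.168.48.0/25 (73 hosts, 126 usable); 192.168.48.128/26 (36 hosts, 62 usable)


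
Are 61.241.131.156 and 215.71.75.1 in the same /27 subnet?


Mask: 255.255.255.224
61.241.131.156 AND mask = 61.241.131.128
215.71.75.1 AND mask = 215.71.75.0
No, different subnets (61.241.131.128 vs 215.71.75.0)


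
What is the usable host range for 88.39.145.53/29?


Network: 88.39.145.48
Broadcast: 88.39.145.55
First usable = network + 1
Last usable = broadcast - 1
Range: 88.39.145.49 to 88.39.145.54


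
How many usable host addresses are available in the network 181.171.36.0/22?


Host bits = 32 - 22 = 10
Total addresses = 2^10 = 1024
Usable = total - 2 (network and broadcast)
Usable hosts: 1022


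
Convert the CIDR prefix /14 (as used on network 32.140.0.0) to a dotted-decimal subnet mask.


/14 means 14 network bits, 18 host bits
Binary: 11111111111111000000000000000000
Mask: 255.252.0.0
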